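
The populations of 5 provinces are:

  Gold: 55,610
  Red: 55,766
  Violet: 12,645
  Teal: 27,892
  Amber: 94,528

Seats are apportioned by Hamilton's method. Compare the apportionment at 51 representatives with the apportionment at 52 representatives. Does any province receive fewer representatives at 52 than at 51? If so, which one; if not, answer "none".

At 51 seats: Gold 11, Red 11, Violet 3, Teal 6, Amber 20.
At 52 seats: Gold 12, Red 12, Violet 2, Teal 6, Amber 20.
Violet drops from 3 to 2.

Violet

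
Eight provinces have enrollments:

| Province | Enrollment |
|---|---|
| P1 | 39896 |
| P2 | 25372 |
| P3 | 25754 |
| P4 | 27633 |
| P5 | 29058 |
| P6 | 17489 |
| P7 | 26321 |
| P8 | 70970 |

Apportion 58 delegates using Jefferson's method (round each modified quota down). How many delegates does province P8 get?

16

Standard divisor 262493/58 ≈ 4525.741; standard quotas: P1 8.815, P2 5.606, P3 5.691, P4 6.106, P5 6.421, P6 3.864, P7 5.816, P8 15.681.
Rounding down gives 8, 5, 5, 6, 6, 3, 5, 15 = 53 seats, so the divisor must be adjusted.
With modified divisor 4260: modified quotas P1 9.365, P2 5.956, P3 6.046, P4 6.487, P5 6.821, P6 4.105, P7 6.179, P8 16.660.
Rounding down: P1 9, P2 5, P3 6, P4 6, P5 6, P6 4, P7 6, P8 16 (total 58).
P8 receives 16.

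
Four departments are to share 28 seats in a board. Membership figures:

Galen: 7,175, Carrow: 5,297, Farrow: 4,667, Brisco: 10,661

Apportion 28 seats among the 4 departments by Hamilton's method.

Total 27800; standard divisor 27800/28 ≈ 992.857.
Standard quotas: Galen 7.2266, Carrow 5.3351, Farrow 4.7006, Brisco 10.7377.
Lower quotas: Galen 7, Carrow 5, Farrow 4, Brisco 10 (sum 26, leaving 2 seats).
Remainders in descending order: Brisco 0.7377, Farrow 0.7006, Carrow 0.3351, Galen 0.2266.
Largest remainders: Brisco, Farrow receive the extra seats.

Galen 7, Carrow 5, Farrow 5, Brisco 11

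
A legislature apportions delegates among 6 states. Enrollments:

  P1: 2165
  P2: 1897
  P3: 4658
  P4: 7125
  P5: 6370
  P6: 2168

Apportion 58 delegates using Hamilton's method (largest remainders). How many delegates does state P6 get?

5

The standard divisor is 24383/58 ≈ 420.397.
Standard quotas: P1 5.1499, P2 4.5124, P3 11.0800, P4 16.9483, P5 15.1524, P6 5.1570.
Lower quotas: P1 5, P2 4, P3 11, P4 16, P5 15, P6 5 (sum 56, leaving 2 seats).
Remainders in descending order: P4 0.9483, P2 0.5124, P6 0.1570, P5 0.1524, P1 0.1499, P3 0.0800.
Largest remainders: P4, P2 receive the extra seats.
P6 receives 5.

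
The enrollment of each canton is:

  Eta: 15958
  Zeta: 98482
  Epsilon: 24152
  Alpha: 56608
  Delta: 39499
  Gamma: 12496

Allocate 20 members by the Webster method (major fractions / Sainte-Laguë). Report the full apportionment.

Standard divisor 247195/20 ≈ 12359.75; standard quotas: Eta 1.291, Zeta 7.968, Epsilon 1.954, Alpha 4.580, Delta 3.196, Gamma 1.011.
Rounding to the nearest integer gives Eta 1, Zeta 8, Epsilon 2, Alpha 5, Delta 3, Gamma 1 — total 20, matching the house size, so no adjustment is needed.

Eta 1, Zeta 8, Epsilon 2, Alpha 5, Delta 3, Gamma 1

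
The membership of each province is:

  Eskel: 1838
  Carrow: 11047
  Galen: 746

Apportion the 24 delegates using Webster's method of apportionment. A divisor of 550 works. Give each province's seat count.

With modified divisor 550: modified quotas Eskel 3.342, Carrow 20.085, Galen 1.356.
Rounding to the nearest integer: Eskel 3, Carrow 20, Galen 1 (total 24).

Eskel 3, Carrow 20, Galen 1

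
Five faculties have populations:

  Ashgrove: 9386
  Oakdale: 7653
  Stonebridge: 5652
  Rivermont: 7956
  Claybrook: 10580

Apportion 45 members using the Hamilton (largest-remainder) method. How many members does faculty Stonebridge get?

6

The standard divisor is 41227/45 ≈ 916.156.
Standard quotas: Ashgrove 10.2450, Oakdale 8.3534, Stonebridge 6.1693, Rivermont 8.6841, Claybrook 11.5483.
Lower quotas: Ashgrove 10, Oakdale 8, Stonebridge 6, Rivermont 8, Claybrook 11 (sum 43, leaving 2 seats).
Remainders in descending order: Rivermont 0.6841, Claybrook 0.5483, Oakdale 0.3534, Ashgrove 0.2450, Stonebridge 0.1693.
The surplus seats go to Rivermont, Claybrook.
Stonebridge receives 6.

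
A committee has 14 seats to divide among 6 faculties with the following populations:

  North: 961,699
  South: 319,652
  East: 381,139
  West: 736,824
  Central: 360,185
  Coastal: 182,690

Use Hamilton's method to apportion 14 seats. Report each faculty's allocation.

North 5, South 1, East 2, West 3, Central 2, Coastal 1

Total 2942189; standard divisor 2942189/14 ≈ 210156.357.
Standard quotas: North 4.5761, South 1.5210, East 1.8136, West 3.5061, Central 1.7139, Coastal 0.8693.
Lower quotas: North 4, South 1, East 1, West 3, Central 1, Coastal 0 (sum 10, leaving 4 seats).
Remainders in descending order: Coastal 0.8693, East 0.8136, Central 0.7139, North 0.5761, South 0.5210, West 0.5061.
The surplus seats go to Coastal, East, Central, North.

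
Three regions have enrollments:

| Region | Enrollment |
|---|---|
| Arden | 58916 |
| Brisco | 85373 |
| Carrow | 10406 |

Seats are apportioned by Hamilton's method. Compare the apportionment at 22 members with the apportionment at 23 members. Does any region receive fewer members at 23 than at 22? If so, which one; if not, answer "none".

Carrow

At 22 seats: Arden 8, Brisco 12, Carrow 2.
At 23 seats: Arden 9, Brisco 13, Carrow 1.
Carrow drops from 2 to 1.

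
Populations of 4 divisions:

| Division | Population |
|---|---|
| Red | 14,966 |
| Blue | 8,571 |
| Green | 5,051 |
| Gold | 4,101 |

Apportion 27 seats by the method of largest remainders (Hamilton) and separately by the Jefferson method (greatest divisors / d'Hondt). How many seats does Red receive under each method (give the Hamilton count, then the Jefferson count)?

Hamilton: Red 12, Blue 7, Green 4, Gold 4.
Jefferson: Red 13, Blue 7, Green 4, Gold 3.
Red gets 12 under Hamilton and 13 under Jefferson.

12 and 13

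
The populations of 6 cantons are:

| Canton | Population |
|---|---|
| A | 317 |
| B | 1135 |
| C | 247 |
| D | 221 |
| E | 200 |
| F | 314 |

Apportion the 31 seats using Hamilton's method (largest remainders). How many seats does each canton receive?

A=4; B=14; C=3; D=3; E=3; F=4

The standard divisor is 2434/31 ≈ 78.516.
Standard quotas: A 4.037, B 14.456, C 3.146, D 2.815, E 2.547, F 3.999.
Lower quotas: A 4, B 14, C 3, D 2, E 2, F 3 (sum 28, leaving 3 seats).
Remainders in descending order: F 0.999, D 0.815, E 0.547, B 0.456, C 0.146, A 0.037.
Largest remainders: F, D, E receive the extra seats.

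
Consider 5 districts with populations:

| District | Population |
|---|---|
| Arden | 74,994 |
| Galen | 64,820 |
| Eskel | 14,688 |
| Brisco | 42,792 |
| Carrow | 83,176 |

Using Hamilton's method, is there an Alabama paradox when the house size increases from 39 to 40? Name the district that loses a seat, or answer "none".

At 39 seats: Arden 10, Galen 9, Eskel 2, Brisco 6, Carrow 12.
At 40 seats: Arden 11, Galen 9, Eskel 2, Brisco 6, Carrow 12.
No district's allocation decreased.

none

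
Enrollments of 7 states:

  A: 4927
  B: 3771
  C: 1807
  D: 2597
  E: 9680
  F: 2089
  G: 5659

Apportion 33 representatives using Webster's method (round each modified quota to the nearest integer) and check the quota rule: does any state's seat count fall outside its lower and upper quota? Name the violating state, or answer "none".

Standard quotas: A 5.326, B 4.076, C 1.953, D 2.807, E 10.463, F 2.258, G 6.117.
Webster allocation: A 5, B 4, C 2, D 3, E 11, F 2, G 6.
Every allocation lies between the lower and upper quota.

none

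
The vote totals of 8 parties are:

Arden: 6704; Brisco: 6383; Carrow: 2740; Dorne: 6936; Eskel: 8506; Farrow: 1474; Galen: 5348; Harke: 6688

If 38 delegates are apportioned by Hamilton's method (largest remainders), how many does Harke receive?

The standard divisor is 44779/38 ≈ 1178.395.
Standard quotas: Arden 5.6891, Brisco 5.4167, Carrow 2.3252, Dorne 5.8860, Eskel 7.2183, Farrow 1.2509, Galen 4.5384, Harke 5.6755.
Lower quotas: Arden 5, Brisco 5, Carrow 2, Dorne 5, Eskel 7, Farrow 1, Galen 4, Harke 5 (sum 34, leaving 4 seats).
Remainders in descending order: Dorne 0.8860, Arden 0.6891, Harke 0.6755, Galen 0.5384, Brisco 0.4167, Carrow 0.3252, Farrow 0.2509, Eskel 0.2183.
The surplus seats go to Dorne, Arden, Harke, Galen.
Harke receives 6.

6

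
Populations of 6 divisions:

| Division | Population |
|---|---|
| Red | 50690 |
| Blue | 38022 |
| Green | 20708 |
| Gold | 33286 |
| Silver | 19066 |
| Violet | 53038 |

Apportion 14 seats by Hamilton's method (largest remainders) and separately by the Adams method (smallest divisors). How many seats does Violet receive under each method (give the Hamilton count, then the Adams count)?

4 and 3

Hamilton: Red 3, Blue 3, Green 1, Gold 2, Silver 1, Violet 4.
Adams: Red 3, Blue 2, Green 2, Gold 2, Silver 2, Violet 3.
Violet gets 4 under Hamilton and 3 under Adams.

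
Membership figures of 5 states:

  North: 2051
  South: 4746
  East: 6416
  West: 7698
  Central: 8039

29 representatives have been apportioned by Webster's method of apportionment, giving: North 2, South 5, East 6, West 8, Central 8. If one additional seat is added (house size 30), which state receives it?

Priority for the next seat is population ÷ (current seats + 0.5).
Priorities: North 820.400, South 862.909, East 987.077, West 905.647, Central 945.765.
Highest priority: East.

East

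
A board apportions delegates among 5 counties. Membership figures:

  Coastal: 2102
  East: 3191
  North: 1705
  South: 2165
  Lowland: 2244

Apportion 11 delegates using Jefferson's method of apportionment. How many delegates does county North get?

Standard divisor 11407/11 ≈ 1037; standard quotas: Coastal 2.027, East 3.077, North 1.644, South 2.088, Lowland 2.164.
Rounding down gives 2, 3, 1, 2, 2 = 10 seats, so the divisor must be adjusted.
With modified divisor 830: modified quotas Coastal 2.533, East 3.845, North 2.054, South 2.608, Lowland 2.704.
Rounding down: Coastal 2, East 3, North 2, South 2, Lowland 2 (total 11).
North receives 2.

2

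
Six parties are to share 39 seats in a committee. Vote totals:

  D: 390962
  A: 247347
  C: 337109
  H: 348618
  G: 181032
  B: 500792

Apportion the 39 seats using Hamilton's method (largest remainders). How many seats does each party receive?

D=8; A=5; C=6; H=7; G=3; B=10

The standard divisor is 2005860/39 ≈ 51432.308.
Standard quotas: D 7.6015, A 4.8092, C 6.5544, H 6.7782, G 3.5198, B 9.7369.
Lower quotas: D 7, A 4, C 6, H 6, G 3, B 9 (sum 35, leaving 4 seats).
Remainders in descending order: A 0.8092, H 0.7782, B 0.7369, D 0.6015, C 0.5544, G 0.5198.
Largest remainders: A, H, B, D receive the extra seats.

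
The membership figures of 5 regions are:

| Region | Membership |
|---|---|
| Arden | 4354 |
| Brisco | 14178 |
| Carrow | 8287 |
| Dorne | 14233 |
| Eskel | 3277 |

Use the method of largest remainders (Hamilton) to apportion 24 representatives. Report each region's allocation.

Standard divisor: 44329 ÷ 24 ≈ 1847.042.
Standard quotas: Arden 2.3573, Brisco 7.6761, Carrow 4.4866, Dorne 7.7058, Eskel 1.7742.
Lower quotas: Arden 2, Brisco 7, Carrow 4, Dorne 7, Eskel 1 (sum 21, leaving 3 seats).
Remainders in descending order: Eskel 0.7742, Dorne 0.7058, Brisco 0.6761, Carrow 0.4866, Arden 0.3573.
Largest remainders: Eskel, Dorne, Brisco receive the extra seats.

Arden 2, Brisco 8, Carrow 4, Dorne 8, Eskel 2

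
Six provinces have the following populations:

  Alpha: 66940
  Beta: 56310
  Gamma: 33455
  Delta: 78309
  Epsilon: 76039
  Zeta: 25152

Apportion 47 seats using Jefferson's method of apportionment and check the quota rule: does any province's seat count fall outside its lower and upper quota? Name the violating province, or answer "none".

Standard quotas: Alpha 9.358, Beta 7.872, Gamma 4.677, Delta 10.947, Epsilon 10.630, Zeta 3.516.
Jefferson allocation: Alpha 10, Beta 8, Gamma 4, Delta 11, Epsilon 11, Zeta 3.
Every allocation lies between the lower and upper quota.

none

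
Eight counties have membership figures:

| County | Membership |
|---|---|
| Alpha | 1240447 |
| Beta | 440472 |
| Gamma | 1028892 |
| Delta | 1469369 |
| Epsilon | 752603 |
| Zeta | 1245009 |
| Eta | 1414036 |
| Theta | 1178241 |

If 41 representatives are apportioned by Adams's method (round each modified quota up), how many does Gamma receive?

Standard divisor 8769069/41 ≈ 213879.732; standard quotas: Alpha 5.800, Beta 2.059, Gamma 4.811, Delta 6.870, Epsilon 3.519, Zeta 5.821, Eta 6.611, Theta 5.509.
Rounding up gives 6, 3, 5, 7, 4, 6, 7, 6 = 44 seats, so the divisor must be adjusted.
With modified divisor 240300: modified quotas Alpha 5.162, Beta 1.833, Gamma 4.282, Delta 6.115, Epsilon 3.132, Zeta 5.181, Eta 5.884, Theta 4.903.
Rounding up: Alpha 6, Beta 2, Gamma 5, Delta 7, Epsilon 4, Zeta 6, Eta 6, Theta 5 (total 41).
Gamma receives 5.

5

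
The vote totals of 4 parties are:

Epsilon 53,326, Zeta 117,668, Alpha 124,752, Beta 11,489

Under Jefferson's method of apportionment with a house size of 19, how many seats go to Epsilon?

Standard divisor 307235/19 ≈ 16170.263; standard quotas: Epsilon 3.298, Zeta 7.277, Alpha 7.715, Beta 0.711.
Rounding down gives 3, 7, 7, 0 = 17 seats, so the divisor must be adjusted.
With modified divisor 14300: modified quotas Epsilon 3.729, Zeta 8.229, Alpha 8.724, Beta 0.803.
Rounding down: Epsilon 3, Zeta 8, Alpha 8, Beta 0 (total 19).
Epsilon receives 3.

3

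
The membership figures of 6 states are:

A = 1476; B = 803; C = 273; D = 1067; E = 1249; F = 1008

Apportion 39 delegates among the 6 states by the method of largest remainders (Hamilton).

Standard divisor: 5876 ÷ 39 ≈ 150.667.
Standard quotas: A 9.796, B 5.330, C 1.812, D 7.082, E 8.290, F 6.690.
Lower quotas: A 9, B 5, C 1, D 7, E 8, F 6 (sum 36, leaving 3 seats).
Remainders in descending order: C 0.812, A 0.796, F 0.690, B 0.330, E 0.290, D 0.082.
The surplus seats go to C, A, F.

A 10; B 5; C 2; D 7; E 8; F 7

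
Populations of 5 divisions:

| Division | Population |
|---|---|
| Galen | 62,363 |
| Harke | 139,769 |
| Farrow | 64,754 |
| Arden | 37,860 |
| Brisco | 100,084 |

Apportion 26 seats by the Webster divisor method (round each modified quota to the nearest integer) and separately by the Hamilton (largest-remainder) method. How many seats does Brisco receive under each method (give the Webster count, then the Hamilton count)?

7 and 6

Webster: Galen 4, Harke 9, Farrow 4, Arden 2, Brisco 7.
Hamilton: Galen 4, Harke 9, Farrow 4, Arden 3, Brisco 6.
Brisco gets 7 under Webster and 6 under Hamilton.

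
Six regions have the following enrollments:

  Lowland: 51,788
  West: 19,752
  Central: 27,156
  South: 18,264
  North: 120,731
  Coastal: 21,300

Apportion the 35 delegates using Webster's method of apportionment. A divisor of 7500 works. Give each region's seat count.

With modified divisor 7500: modified quotas Lowland 6.905, West 2.634, Central 3.621, South 2.435, North 16.097, Coastal 2.840.
Rounding to the nearest integer: Lowland 7, West 3, Central 4, South 2, North 16, Coastal 3 (total 35).

Lowland 7, West 3, Central 4, South 2, North 16, Coastal 3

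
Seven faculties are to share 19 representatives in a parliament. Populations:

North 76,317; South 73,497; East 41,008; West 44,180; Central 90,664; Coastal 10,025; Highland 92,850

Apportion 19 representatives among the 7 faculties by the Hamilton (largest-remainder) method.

North=3, South=3, East=2, West=2, Central=4, Coastal=1, Highland=4

Total 428541; standard divisor 428541/19 ≈ 22554.789.
Standard quotas: North 3.3836, South 3.2586, East 1.8182, West 1.9588, Central 4.0197, Coastal 0.4445, Highland 4.1166.
Lower quotas: North 3, South 3, East 1, West 1, Central 4, Coastal 0, Highland 4 (sum 16, leaving 3 seats).
Remainders in descending order: West 0.9588, East 0.8182, Coastal 0.4445, North 0.3836, South 0.2586, Highland 0.1166, Central 0.0197.
Largest remainders: West, East, Coastal receive the extra seats.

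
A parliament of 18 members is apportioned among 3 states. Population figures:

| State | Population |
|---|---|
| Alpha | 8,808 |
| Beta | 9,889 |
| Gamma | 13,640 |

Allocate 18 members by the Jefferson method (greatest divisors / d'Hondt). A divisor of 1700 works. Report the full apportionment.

With modified divisor 1700: modified quotas Alpha 5.181, Beta 5.817, Gamma 8.024.
Rounding down: Alpha 5, Beta 5, Gamma 8 (total 18).

Alpha=5; Beta=5; Gamma=8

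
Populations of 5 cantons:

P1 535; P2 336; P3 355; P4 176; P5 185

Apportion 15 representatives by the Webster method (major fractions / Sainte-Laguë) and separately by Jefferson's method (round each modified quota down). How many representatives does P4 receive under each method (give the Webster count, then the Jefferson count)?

Webster: P1 5, P2 3, P3 3, P4 2, P5 2.
Jefferson: P1 6, P2 3, P3 3, P4 1, P5 2.
P4 gets 2 under Webster and 1 under Jefferson.

2 and 1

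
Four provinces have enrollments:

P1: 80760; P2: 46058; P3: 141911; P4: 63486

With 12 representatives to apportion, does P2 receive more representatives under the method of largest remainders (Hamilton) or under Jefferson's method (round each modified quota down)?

Hamilton

Hamilton: P1 3, P2 2, P3 5, P4 2.
Jefferson: P1 3, P2 1, P3 6, P4 2.
P2 gets 2 under Hamilton and 1 under Jefferson.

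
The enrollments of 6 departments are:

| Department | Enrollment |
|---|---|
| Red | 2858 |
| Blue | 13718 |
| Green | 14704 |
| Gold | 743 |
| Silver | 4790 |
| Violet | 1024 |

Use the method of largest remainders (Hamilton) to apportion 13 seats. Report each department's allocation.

Red 1; Blue 5; Green 5; Gold 0; Silver 2; Violet 0

The standard divisor is 37837/13 ≈ 2910.538.
Standard quotas: Red 0.9819, Blue 4.7132, Green 5.0520, Gold 0.2553, Silver 1.6457, Violet 0.3518.
Lower quotas: Red 0, Blue 4, Green 5, Gold 0, Silver 1, Violet 0 (sum 10, leaving 3 seats).
Remainders in descending order: Red 0.9819, Blue 0.7132, Silver 0.6457, Violet 0.3518, Gold 0.2553, Green 0.0520.
The surplus seats go to Red, Blue, Silver.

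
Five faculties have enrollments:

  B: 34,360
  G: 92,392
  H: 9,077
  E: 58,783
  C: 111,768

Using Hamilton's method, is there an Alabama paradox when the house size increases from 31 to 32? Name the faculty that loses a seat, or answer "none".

B

At 31 seats: B 4, G 9, H 1, E 6, C 11.
At 32 seats: B 3, G 10, H 1, E 6, C 12.
B drops from 4 to 3.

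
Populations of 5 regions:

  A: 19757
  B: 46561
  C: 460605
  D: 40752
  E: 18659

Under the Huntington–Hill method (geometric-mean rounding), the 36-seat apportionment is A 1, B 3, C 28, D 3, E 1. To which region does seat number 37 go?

Priority for the next seat is population ÷ (√(s·(s+1))).
Priorities: A 13970.309, B 13441.003, C 16164.067, D 11764.089, E 13193.905.
Highest priority: C.

C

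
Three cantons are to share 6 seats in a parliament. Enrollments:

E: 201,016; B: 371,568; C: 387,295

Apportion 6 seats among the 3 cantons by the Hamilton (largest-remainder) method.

E 1, B 2, C 3

The standard divisor is 959879/6 ≈ 159979.833.
Standard quotas: E 1.2565, B 2.3226, C 2.4209.
Lower quotas: E 1, B 2, C 2 (sum 5, leaving 1 seat).
Remainders in descending order: C 0.4209, B 0.3226, E 0.2565.
Largest remainder: C receives the extra seat.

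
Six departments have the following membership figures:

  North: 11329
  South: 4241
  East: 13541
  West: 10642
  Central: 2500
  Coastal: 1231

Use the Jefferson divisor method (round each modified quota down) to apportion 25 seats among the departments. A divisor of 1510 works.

North=7, South=2, East=8, West=7, Central=1, Coastal=0

With modified divisor 1510: modified quotas North 7.503, South 2.809, East 8.968, West 7.048, Central 1.656, Coastal 0.815.
Rounding down: North 7, South 2, East 8, West 7, Central 1, Coastal 0 (total 25).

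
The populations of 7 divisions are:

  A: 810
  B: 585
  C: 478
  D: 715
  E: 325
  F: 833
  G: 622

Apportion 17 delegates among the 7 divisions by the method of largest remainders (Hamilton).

Total 4368; standard divisor 4368/17 ≈ 256.941.
Standard quotas: A 3.152, B 2.277, C 1.860, D 2.783, E 1.265, F 3.242, G 2.421.
Lower quotas: A 3, B 2, C 1, D 2, E 1, F 3, G 2 (sum 14, leaving 3 seats).
Remainders in descending order: C 0.860, D 0.783, G 0.421, B 0.277, E 0.265, F 0.242, A 0.152.
The surplus seats go to C, D, G.

A: 3, B: 2, C: 2, D: 3, E: 1, F: 3, G: 3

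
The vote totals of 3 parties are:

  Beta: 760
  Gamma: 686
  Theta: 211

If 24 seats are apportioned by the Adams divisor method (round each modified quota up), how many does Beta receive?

11

Standard divisor 1657/24 ≈ 69.042; standard quotas: Beta 11.008, Gamma 9.936, Theta 3.056.
Rounding up gives 12, 10, 4 = 26 seats, so the divisor must be adjusted.
With modified divisor 73: modified quotas Beta 10.411, Gamma 9.397, Theta 2.890.
Rounding up: Beta 11, Gamma 10, Theta 3 (total 24).
Beta receives 11.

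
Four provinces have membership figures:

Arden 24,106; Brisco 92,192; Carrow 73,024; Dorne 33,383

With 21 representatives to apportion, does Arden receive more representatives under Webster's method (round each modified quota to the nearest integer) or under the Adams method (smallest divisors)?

Webster: Arden 2, Brisco 9, Carrow 7, Dorne 3.
Adams: Arden 3, Brisco 8, Carrow 7, Dorne 3.
Arden gets 2 under Webster and 3 under Adams.

Adams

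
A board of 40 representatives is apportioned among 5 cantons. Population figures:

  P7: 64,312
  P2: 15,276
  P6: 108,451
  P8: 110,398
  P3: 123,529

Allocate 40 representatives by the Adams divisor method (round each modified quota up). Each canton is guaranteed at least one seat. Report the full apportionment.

P7: 6, P2: 2, P6: 10, P8: 10, P3: 12

Standard divisor 421966/40 ≈ 10549.15; standard quotas: P7 6.096, P2 1.448, P6 10.281, P8 10.465, P3 11.710.
Rounding up gives 7, 2, 11, 11, 12 = 43 seats, so the divisor must be adjusted.
With modified divisor 11100: modified quotas P7 5.794, P2 1.376, P6 9.770, P8 9.946, P3 11.129.
Rounding up: P7 6, P2 2, P6 10, P8 10, P3 12 (total 40).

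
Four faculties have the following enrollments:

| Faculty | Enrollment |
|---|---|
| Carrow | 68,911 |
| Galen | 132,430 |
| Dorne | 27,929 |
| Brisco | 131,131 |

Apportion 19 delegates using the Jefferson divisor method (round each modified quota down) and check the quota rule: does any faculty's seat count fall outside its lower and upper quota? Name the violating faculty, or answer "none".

none

Standard quotas: Carrow 3.633, Galen 6.982, Dorne 1.472, Brisco 6.913.
Jefferson allocation: Carrow 4, Galen 7, Dorne 1, Brisco 7.
Every allocation lies between the lower and upper quota.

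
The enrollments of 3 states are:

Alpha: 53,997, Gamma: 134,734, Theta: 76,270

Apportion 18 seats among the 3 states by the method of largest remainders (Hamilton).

Alpha 4, Gamma 9, Theta 5

Standard divisor: 265001 ÷ 18 ≈ 14722.278.
Standard quotas: Alpha 3.6677, Gamma 9.1517, Theta 5.1806.
Lower quotas: Alpha 3, Gamma 9, Theta 5 (sum 17, leaving 1 seat).
Remainders in descending order: Alpha 0.6677, Theta 0.1806, Gamma 0.1517.
The surplus seat goes to Alpha.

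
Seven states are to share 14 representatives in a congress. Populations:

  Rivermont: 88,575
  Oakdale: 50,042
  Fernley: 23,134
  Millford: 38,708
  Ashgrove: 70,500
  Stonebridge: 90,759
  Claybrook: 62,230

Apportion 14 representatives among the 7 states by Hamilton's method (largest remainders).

Rivermont 3, Oakdale 2, Fernley 1, Millford 1, Ashgrove 2, Stonebridge 3, Claybrook 2

The standard divisor is 423948/14 = 30282.
Standard quotas: Rivermont 2.9250, Oakdale 1.6525, Fernley 0.7640, Millford 1.2783, Ashgrove 2.3281, Stonebridge 2.9971, Claybrook 2.0550.
Lower quotas: Rivermont 2, Oakdale 1, Fernley 0, Millford 1, Ashgrove 2, Stonebridge 2, Claybrook 2 (sum 10, leaving 4 seats).
Remainders in descending order: Stonebridge 0.9971, Rivermont 0.9250, Fernley 0.7640, Oakdale 0.6525, Ashgrove 0.3281, Millford 0.2783, Claybrook 0.0550.
Largest remainders: Stonebridge, Rivermont, Fernley, Oakdale receive the extra seats.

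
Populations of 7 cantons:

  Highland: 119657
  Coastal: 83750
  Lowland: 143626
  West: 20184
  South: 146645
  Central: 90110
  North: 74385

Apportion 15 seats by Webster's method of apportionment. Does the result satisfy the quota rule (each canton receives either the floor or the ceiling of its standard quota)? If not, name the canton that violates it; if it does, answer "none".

none

Standard quotas: Highland 2.646, Coastal 1.852, Lowland 3.176, West 0.446, South 3.243, Central 1.993, North 1.645.
Webster allocation: Highland 3, Coastal 2, Lowland 3, West 0, South 3, Central 2, North 2.
Every allocation lies between the lower and upper quota.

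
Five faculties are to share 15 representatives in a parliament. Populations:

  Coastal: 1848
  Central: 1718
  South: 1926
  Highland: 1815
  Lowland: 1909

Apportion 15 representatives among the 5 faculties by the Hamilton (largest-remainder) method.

Total 9216; standard divisor 9216/15 ≈ 614.4.
Standard quotas: Coastal 3.008, Central 2.796, South 3.135, Highland 2.954, Lowland 3.107.
Lower quotas: Coastal 3, Central 2, South 3, Highland 2, Lowland 3 (sum 13, leaving 2 seats).
Remainders in descending order: Highland 0.954, Central 0.796, South 0.135, Lowland 0.107, Coastal 0.008.
Largest remainders: Highland, Central receive the extra seats.

Coastal 3, Central 3, South 3, Highland 3, Lowland 3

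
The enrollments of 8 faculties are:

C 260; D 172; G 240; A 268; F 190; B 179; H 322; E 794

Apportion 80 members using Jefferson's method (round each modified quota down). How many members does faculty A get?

9

Standard divisor 2425/80 ≈ 30.312; standard quotas: C 8.577, D 5.674, G 7.918, A 8.841, F 6.268, B 5.905, H 10.623, E 26.194.
Rounding down gives 8, 5, 7, 8, 6, 5, 10, 26 = 75 seats, so the divisor must be adjusted.
With modified divisor 29: modified quotas C 8.966, D 5.931, G 8.276, A 9.241, F 6.552, B 6.172, H 11.103, E 27.379.
Rounding down: C 8, D 5, G 8, A 9, F 6, B 6, H 11, E 27 (total 80).
A receives 9.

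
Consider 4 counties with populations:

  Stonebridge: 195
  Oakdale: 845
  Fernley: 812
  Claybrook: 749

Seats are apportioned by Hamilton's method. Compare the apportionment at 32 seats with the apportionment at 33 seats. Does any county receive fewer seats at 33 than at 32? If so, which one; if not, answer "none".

At 32 seats: Stonebridge 3, Oakdale 10, Fernley 10, Claybrook 9.
At 33 seats: Stonebridge 2, Oakdale 11, Fernley 10, Claybrook 10.
Stonebridge drops from 3 to 2.

Stonebridge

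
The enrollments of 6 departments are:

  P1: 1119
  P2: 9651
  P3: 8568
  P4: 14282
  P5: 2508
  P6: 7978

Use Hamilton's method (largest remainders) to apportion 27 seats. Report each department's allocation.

P1: 1; P2: 6; P3: 5; P4: 9; P5: 1; P6: 5

The standard divisor is 44106/27 ≈ 1633.556.
Standard quotas: P1 0.6850, P2 5.9080, P3 5.2450, P4 8.7429, P5 1.5353, P6 4.8838.
Lower quotas: P1 0, P2 5, P3 5, P4 8, P5 1, P6 4 (sum 23, leaving 4 seats).
Remainders in descending order: P2 0.9080, P6 0.8838, P4 0.7429, P1 0.6850, P5 0.5353, P3 0.2450.
The surplus seats go to P2, P6, P4, P1.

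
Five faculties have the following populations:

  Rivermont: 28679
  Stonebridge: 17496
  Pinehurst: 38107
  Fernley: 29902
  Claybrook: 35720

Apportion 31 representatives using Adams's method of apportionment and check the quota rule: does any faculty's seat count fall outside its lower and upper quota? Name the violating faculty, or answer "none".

Standard quotas: Rivermont 5.931, Stonebridge 3.618, Pinehurst 7.880, Fernley 6.184, Claybrook 7.387.
Adams allocation: Rivermont 6, Stonebridge 4, Pinehurst 8, Fernley 6, Claybrook 7.
Every allocation lies between the lower and upper quota.

none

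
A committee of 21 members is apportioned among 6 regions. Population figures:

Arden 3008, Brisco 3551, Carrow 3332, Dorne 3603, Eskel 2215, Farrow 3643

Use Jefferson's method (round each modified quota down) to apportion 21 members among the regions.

Arden 3; Brisco 4; Carrow 4; Dorne 4; Eskel 2; Farrow 4

Standard divisor 19352/21 ≈ 921.524; standard quotas: Arden 3.264, Brisco 3.853, Carrow 3.616, Dorne 3.910, Eskel 2.404, Farrow 3.953.
Rounding down gives 3, 3, 3, 3, 2, 3 = 17 seats, so the divisor must be adjusted.
With modified divisor 800: modified quotas Arden 3.760, Brisco 4.439, Carrow 4.165, Dorne 4.504, Eskel 2.769, Farrow 4.554.
Rounding down: Arden 3, Brisco 4, Carrow 4, Dorne 4, Eskel 2, Farrow 4 (total 21).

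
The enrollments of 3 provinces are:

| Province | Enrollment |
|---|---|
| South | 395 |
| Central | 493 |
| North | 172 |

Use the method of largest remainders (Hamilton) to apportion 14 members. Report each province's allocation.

South 5; Central 7; North 2

Standard divisor: 1060 ÷ 14 ≈ 75.714.
Standard quotas: South 5.217, Central 6.511, North 2.272.
Lower quotas: South 5, Central 6, North 2 (sum 13, leaving 1 seat).
Remainders in descending order: Central 0.511, North 0.272, South 0.217.
The surplus seat goes to Central.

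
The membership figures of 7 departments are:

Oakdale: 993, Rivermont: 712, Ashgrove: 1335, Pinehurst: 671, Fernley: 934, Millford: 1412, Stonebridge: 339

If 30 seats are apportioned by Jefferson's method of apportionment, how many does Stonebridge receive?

1

Standard divisor 6396/30 ≈ 213.2; standard quotas: Oakdale 4.658, Rivermont 3.340, Ashgrove 6.262, Pinehurst 3.147, Fernley 4.381, Millford 6.623, Stonebridge 1.590.
Rounding down gives 4, 3, 6, 3, 4, 6, 1 = 27 seats, so the divisor must be adjusted.
With modified divisor 190: modified quotas Oakdale 5.226, Rivermont 3.747, Ashgrove 7.026, Pinehurst 3.532, Fernley 4.916, Millford 7.432, Stonebridge 1.784.
Rounding down: Oakdale 5, Rivermont 3, Ashgrove 7, Pinehurst 3, Fernley 4, Millford 7, Stonebridge 1 (total 30).
Stonebridge receives 1.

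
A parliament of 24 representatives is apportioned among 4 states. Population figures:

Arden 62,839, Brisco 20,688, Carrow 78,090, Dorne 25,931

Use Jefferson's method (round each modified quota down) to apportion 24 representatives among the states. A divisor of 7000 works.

With modified divisor 7000: modified quotas Arden 8.977, Brisco 2.955, Carrow 11.156, Dorne 3.704.
Rounding down: Arden 8, Brisco 2, Carrow 11, Dorne 3 (total 24).

Arden=8; Brisco=2; Carrow=11; Dorne=3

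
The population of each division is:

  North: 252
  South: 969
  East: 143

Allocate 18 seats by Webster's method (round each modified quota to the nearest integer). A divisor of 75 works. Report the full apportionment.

North: 3, South: 13, East: 2

With modified divisor 75: modified quotas North 3.360, South 12.920, East 1.907.
Rounding to the nearest integer: North 3, South 13, East 2 (total 18).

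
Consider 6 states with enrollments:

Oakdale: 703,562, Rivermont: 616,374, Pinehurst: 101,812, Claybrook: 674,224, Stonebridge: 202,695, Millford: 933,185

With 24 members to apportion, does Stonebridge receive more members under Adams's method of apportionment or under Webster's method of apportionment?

Adams: Oakdale 5, Rivermont 4, Pinehurst 1, Claybrook 5, Stonebridge 2, Millford 7.
Webster: Oakdale 5, Rivermont 5, Pinehurst 1, Claybrook 5, Stonebridge 1, Millford 7.
Stonebridge gets 2 under Adams and 1 under Webster.

Adams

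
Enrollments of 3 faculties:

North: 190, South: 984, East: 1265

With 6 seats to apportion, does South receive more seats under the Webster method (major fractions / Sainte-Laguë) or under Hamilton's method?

Webster

Webster: North 0, South 3, East 3.
Hamilton: North 1, South 2, East 3.
South gets 3 under Webster and 2 under Hamilton.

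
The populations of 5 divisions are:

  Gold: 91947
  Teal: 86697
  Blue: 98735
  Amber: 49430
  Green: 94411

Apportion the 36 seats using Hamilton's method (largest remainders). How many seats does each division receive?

Gold 8, Teal 7, Blue 9, Amber 4, Green 8

Total 421220; standard divisor 421220/36 ≈ 11700.556.
Standard quotas: Gold 7.8583, Teal 7.4096, Blue 8.4385, Amber 4.2246, Green 8.0689.
Lower quotas: Gold 7, Teal 7, Blue 8, Amber 4, Green 8 (sum 34, leaving 2 seats).
Remainders in descending order: Gold 0.8583, Blue 0.4385, Teal 0.4096, Amber 0.2246, Green 0.0689.
The surplus seats go to Gold, Blue.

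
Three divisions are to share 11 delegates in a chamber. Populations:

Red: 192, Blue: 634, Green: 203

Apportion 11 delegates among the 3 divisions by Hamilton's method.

Red=2, Blue=7, Green=2

Total 1029; standard divisor 1029/11 ≈ 93.545.
Standard quotas: Red 2.052, Blue 6.777, Green 2.170.
Lower quotas: Red 2, Blue 6, Green 2 (sum 10, leaving 1 seat).
Remainders in descending order: Blue 0.777, Green 0.170, Red 0.052.
Largest remainder: Blue receives the extra seat.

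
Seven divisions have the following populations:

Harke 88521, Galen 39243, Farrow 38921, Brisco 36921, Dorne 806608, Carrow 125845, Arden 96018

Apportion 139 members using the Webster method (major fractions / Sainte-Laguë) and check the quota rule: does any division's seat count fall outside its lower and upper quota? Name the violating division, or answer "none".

Standard quotas: Harke 9.987, Galen 4.427, Farrow 4.391, Brisco 4.165, Dorne 91.000, Carrow 14.198, Arden 10.833.
Webster allocation: Harke 10, Galen 4, Farrow 4, Brisco 4, Dorne 92, Carrow 14, Arden 11.
Dorne has quota 91.000 (lower 90, upper 91) but receives 92 — outside the quota interval.

Dorne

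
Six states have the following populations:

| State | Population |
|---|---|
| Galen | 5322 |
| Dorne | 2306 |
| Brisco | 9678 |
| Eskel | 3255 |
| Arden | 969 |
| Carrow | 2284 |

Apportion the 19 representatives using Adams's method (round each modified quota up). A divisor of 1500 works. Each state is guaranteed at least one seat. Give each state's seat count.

With modified divisor 1500: modified quotas Galen 3.548, Dorne 1.537, Brisco 6.452, Eskel 2.170, Arden 0.646, Carrow 1.523.
Rounding up: Galen 4, Dorne 2, Brisco 7, Eskel 3, Arden 1, Carrow 2 (total 19).

Galen 4; Dorne 2; Brisco 7; Eskel 3; Arden 1; Carrow 2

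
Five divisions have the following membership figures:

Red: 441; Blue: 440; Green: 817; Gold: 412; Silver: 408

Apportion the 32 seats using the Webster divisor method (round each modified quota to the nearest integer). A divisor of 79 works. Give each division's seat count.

Red 6, Blue 6, Green 10, Gold 5, Silver 5

With modified divisor 79: modified quotas Red 5.582, Blue 5.570, Green 10.342, Gold 5.215, Silver 5.165.
Rounding to the nearest integer: Red 6, Blue 6, Green 10, Gold 5, Silver 5 (total 32).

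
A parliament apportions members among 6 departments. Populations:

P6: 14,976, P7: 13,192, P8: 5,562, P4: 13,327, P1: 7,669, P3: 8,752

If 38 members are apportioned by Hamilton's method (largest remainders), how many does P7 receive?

8

The standard divisor is 63478/38 ≈ 1670.474.
Standard quotas: P6 8.9651, P7 7.8972, P8 3.3296, P4 7.9780, P1 4.5909, P3 5.2392.
Lower quotas: P6 8, P7 7, P8 3, P4 7, P1 4, P3 5 (sum 34, leaving 4 seats).
Remainders in descending order: P4 0.9780, P6 0.9651, P7 0.8972, P1 0.5909, P8 0.3296, P3 0.2392.
The surplus seats go to P4, P6, P7, P1.
P7 receives 8.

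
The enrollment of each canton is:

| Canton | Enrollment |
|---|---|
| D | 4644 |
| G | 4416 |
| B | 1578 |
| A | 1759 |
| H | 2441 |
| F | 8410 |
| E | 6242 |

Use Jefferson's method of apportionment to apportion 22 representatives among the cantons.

Standard divisor 29490/22 ≈ 1340.455; standard quotas: D 3.464, G 3.294, B 1.177, A 1.312, H 1.821, F 6.274, E 4.657.
Rounding down gives 3, 3, 1, 1, 1, 6, 4 = 19 seats, so the divisor must be adjusted.
With modified divisor 1180: modified quotas D 3.936, G 3.742, B 1.337, A 1.491, H 2.069, F 7.127, E 5.290.
Rounding down: D 3, G 3, B 1, A 1, H 2, F 7, E 5 (total 22).

D 3, G 3, B 1, A 1, H 2, F 7, E 5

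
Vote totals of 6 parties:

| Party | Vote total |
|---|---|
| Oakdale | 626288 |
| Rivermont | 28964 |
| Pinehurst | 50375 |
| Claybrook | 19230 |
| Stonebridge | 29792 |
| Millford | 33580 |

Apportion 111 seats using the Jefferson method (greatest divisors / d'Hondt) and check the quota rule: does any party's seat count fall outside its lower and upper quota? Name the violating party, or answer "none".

Oakdale

Standard quotas: Oakdale 88.195, Rivermont 4.079, Pinehurst 7.094, Claybrook 2.708, Stonebridge 4.195, Millford 4.729.
Jefferson allocation: Oakdale 90, Rivermont 4, Pinehurst 7, Claybrook 2, Stonebridge 4, Millford 4.
Oakdale has quota 88.195 (lower 88, upper 89) but receives 90 — outside the quota interval.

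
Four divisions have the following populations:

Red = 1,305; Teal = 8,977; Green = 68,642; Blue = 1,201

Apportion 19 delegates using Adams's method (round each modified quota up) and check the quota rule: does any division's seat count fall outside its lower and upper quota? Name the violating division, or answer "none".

Standard quotas: Red 0.309, Teal 2.129, Green 16.277, Blue 0.285.
Adams allocation: Red 1, Teal 2, Green 15, Blue 1.
Green has quota 16.277 (lower 16, upper 17) but receives 15 — outside the quota interval.

Green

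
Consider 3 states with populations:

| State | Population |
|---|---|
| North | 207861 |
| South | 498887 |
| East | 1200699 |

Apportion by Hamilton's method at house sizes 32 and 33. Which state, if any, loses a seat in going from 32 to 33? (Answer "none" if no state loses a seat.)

At 32 seats: North 4, South 8, East 20.
At 33 seats: North 3, South 9, East 21.
North drops from 4 to 3.

North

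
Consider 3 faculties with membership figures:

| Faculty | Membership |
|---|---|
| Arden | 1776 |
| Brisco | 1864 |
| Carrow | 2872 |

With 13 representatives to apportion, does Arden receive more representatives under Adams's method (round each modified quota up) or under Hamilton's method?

Adams

Adams: Arden 4, Brisco 4, Carrow 5.
Hamilton: Arden 3, Brisco 4, Carrow 6.
Arden gets 4 under Adams and 3 under Hamilton.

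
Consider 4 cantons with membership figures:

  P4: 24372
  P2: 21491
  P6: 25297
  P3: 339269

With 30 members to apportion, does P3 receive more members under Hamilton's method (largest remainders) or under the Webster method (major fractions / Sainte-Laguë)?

Hamilton

Hamilton: P4 2, P2 1, P6 2, P3 25.
Webster: P4 2, P2 2, P6 2, P3 24.
P3 gets 25 under Hamilton and 24 under Webster.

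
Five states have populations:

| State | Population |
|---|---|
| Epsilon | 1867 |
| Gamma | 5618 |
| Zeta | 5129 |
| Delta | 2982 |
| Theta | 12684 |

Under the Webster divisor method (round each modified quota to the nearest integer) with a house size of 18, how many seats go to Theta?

8

Standard divisor 28280/18 ≈ 1571.111; standard quotas: Epsilon 1.188, Gamma 3.576, Zeta 3.265, Delta 1.898, Theta 8.073.
Rounding to the nearest integer gives Epsilon 1, Gamma 4, Zeta 3, Delta 2, Theta 8 — total 18, matching the house size, so no adjustment is needed.
Theta receives 8.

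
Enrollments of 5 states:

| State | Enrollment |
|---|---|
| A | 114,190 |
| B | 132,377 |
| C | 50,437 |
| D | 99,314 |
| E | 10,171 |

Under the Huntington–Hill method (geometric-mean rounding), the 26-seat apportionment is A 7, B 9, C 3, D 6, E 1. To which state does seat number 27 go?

D

Priority for the next seat is population ÷ (√(s·(s+1))).
Priorities: A 15259.281, B 13953.761, C 14559.908, D 15324.483, E 7191.983.
Highest priority: D.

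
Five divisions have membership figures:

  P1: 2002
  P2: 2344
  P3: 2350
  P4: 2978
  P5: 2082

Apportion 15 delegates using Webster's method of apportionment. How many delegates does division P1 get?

Standard divisor 11756/15 ≈ 783.733; standard quotas: P1 2.554, P2 2.991, P3 2.998, P4 3.800, P5 2.657.
Rounding to the nearest integer gives 3, 3, 3, 4, 3 = 16 seats, so the divisor must be adjusted.
With modified divisor 820: modified quotas P1 2.441, P2 2.859, P3 2.866, P4 3.632, P5 2.539.
Rounding to the nearest integer: P1 2, P2 3, P3 3, P4 4, P5 3 (total 15).
P1 receives 2.

2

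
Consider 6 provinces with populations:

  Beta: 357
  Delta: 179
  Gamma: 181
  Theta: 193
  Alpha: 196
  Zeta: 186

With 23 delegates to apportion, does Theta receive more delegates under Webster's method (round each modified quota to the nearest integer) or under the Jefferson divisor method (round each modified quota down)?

Webster: Beta 6, Delta 3, Gamma 3, Theta 4, Alpha 4, Zeta 3.
Jefferson: Beta 7, Delta 3, Gamma 3, Theta 3, Alpha 4, Zeta 3.
Theta gets 4 under Webster and 3 under Jefferson.

Webster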